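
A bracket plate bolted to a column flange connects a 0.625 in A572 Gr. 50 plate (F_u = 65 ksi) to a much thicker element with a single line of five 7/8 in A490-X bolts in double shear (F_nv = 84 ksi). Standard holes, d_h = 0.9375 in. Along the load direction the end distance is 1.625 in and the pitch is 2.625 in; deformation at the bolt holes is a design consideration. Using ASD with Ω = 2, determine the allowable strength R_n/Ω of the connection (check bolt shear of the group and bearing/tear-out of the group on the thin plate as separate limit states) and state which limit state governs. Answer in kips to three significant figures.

193 kips (bearing governs)

Bolt shear: A_b = π·0.875²/4 = 0.6013 in²; R_n = 84 × 0.6013 × 5 × 2 = 505.1 kips → 505.1 / 2 = 253 kips.
Bearing (1.2 l_c t F_u ≤ 2.4 d t F_u): upper limit = 2.4·0.875·0.625·65 = 85.31 kips.
  Edge l_c = 1.625 − 0.9375/2 = 1.156 → r_n = 56.37 kips; interior l_c = 2.625 − 0.9375 = 1.688 → r_n = 82.27 kips.
  R_n,bearing = 1·56.37 + 4·82.27 = 385.4 kips → 385.4 / 2 = 193 kips.
Bearing governs: 193 kips.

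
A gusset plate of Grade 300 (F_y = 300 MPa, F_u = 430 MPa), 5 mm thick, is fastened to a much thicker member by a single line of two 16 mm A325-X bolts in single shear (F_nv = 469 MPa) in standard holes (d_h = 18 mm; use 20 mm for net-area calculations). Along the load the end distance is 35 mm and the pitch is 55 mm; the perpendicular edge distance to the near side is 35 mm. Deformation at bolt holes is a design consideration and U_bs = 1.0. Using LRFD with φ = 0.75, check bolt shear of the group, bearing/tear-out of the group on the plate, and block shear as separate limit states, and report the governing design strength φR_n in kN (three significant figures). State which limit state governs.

Bolt shear: A_b = π·16²/4 = 201.1 mm²; R_n = 469 × 201.1 × 2 × 1 / 1000 = 188.6 kN → 0.75 × 188.6 = 141 kN.
Bearing: edge l_c = 26, r_n = 67.08 kN; interior l_c = 37, r_n = 82.56 kN; R_n = 67.08 + 1·82.56 = 149.6 kN → 112 kN.
Block shear: A_gv = 450, A_nv = 300, A_nt = 125 mm²; R_n = min(0.6F_uA_nv, 0.6F_yA_gv) + U_bs·F_u·A_nt = 131.2 kN → 98.4 kN.
Block shear governs: 98.4 kN.

98.4 kN (block shear governs)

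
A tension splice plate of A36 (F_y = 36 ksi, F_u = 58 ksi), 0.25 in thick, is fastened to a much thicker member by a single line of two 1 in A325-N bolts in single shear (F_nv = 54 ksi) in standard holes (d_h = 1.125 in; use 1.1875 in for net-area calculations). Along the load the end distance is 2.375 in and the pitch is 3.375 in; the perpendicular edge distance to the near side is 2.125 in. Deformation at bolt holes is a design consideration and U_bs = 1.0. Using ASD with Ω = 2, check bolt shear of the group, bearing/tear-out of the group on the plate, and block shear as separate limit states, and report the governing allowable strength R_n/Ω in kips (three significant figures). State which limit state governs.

26.6 kips (block shear governs)

Bolt shear: A_b = π·1²/4 = 0.7854 in²; R_n = 54 × 0.7854 × 2 × 1 = 84.82 kips → 84.82 / 2 = 42.4 kips.
Bearing: edge l_c = 1.812, r_n = 31.54 kips; interior l_c = 2.25, r_n = 34.8 kips; R_n = 31.54 + 1·34.8 = 66.34 kips → 33.2 kips.
Block shear: A_gv = 1.438, A_nv = 0.9922, A_nt = 0.3828 in²; R_n = min(0.6F_uA_nv, 0.6F_yA_gv) + U_bs·F_u·A_nt = 53.25 kips → 26.6 kips.
Block shear governs: 26.6 kips.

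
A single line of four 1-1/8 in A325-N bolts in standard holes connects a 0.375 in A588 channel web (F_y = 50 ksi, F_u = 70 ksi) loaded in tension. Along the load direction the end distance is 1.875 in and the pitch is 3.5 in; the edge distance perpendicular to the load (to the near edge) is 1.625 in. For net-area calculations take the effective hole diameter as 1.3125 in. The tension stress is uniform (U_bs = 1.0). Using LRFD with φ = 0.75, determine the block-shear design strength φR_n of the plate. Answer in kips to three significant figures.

Shear plane L_v = 1.875 + 3·3.5 = 12.38 in; A_gv = 12.38 × 0.375 = 4.641 in².
A_nv = (12.38 − 3.5·1.3125) × 0.375 = 2.918 in².
A_nt = (1.625 − 0.5·1.3125) × 0.375 = 0.3633 in².
0.6 F_u A_nv = 122.6 kips; 0.6 F_y A_gv = 139.2 kips → shear rupture governs the shear term.
R_n = 122.6 + 1.0 × 70 × 0.3633 = 148 kips.
Design strength φR_n = 0.75 × 148 = 111 kips.

111 kips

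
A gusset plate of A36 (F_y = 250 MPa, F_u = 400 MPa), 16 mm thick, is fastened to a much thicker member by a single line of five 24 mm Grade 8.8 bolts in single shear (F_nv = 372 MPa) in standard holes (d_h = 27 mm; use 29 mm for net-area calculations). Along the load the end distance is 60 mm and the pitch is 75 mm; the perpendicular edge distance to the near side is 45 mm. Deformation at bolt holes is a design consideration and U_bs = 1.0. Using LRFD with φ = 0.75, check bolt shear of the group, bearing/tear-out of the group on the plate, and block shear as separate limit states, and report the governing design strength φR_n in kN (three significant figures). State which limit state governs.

Bolt shear: A_b = π·24²/4 = 452.4 mm²; R_n = 372 × 452.4 × 5 × 1 / 1000 = 841.4 kN → 0.75 × 841.4 = 631 kN.
Bearing: edge l_c = 46.5, r_n = 357.1 kN; interior l_c = 48, r_n = 368.6 kN; R_n = 357.1 + 4·368.6 = 1832 kN → 1370 kN.
Block shear: A_gv = 5760, A_nv = 3672, A_nt = 488 mm²; R_n = min(0.6F_uA_nv, 0.6F_yA_gv) + U_bs·F_u·A_nt = 1059 kN → 794 kN.
Bolt shear governs: 631 kN.

631 kN (bolt shear governs)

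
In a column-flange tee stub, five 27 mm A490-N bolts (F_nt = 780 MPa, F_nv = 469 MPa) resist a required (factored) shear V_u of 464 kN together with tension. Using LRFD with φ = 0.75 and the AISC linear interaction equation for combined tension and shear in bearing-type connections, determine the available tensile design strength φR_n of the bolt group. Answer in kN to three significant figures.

A_b = π·27²/4 = 572.6 mm²; f_rv = 464 × 1000 / (5 × 572.6) = 162.1 MPa.
F'_nt = 1.3 F_nt − (F_nt / φF_nv) f_rv = 1.3·780 − (780/(0.75·469))·162.1 = 654.6 MPa, capped at F_nt → F'_nt = 654.6 MPa.
R_n = F'_nt · A_b · n = 654.6 × 572.6 × 5 / 1000 = 1874 kN.
Design strength φR_n = 0.75 × 1874 = 1410 kN.

1410 kN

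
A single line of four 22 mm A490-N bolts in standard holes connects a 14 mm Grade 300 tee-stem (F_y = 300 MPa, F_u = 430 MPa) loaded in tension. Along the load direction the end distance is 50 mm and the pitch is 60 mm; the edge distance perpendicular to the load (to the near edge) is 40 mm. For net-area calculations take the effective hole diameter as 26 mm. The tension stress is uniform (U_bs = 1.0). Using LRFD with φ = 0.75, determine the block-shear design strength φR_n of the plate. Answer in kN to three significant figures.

498 kN

Shear plane L_v = 50 + 3·60 = 230 mm; A_gv = 230 × 14 = 3220 mm².
A_nv = (230 − 3.5·26) × 14 = 1946 mm².
A_nt = (40 − 0.5·26) × 14 = 378 mm².
0.6 F_u A_nv = 502.1 kN; 0.6 F_y A_gv = 579.6 kN → shear rupture governs the shear term.
R_n = 502.1 + 1.0 × 430 × 378 / 1000 = 664.6 kN.
Design strength φR_n = 0.75 × 664.6 = 498 kN.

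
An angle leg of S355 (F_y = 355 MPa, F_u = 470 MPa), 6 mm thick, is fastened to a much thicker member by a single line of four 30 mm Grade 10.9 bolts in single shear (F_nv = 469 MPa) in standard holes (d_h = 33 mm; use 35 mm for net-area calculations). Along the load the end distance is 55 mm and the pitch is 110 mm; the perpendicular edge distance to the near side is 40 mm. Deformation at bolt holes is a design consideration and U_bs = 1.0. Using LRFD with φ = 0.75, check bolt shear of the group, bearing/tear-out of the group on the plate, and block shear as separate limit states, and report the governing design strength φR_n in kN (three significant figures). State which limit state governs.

381 kN (block shear governs)

Bolt shear: A_b = π·30²/4 = 706.9 mm²; R_n = 469 × 706.9 × 4 × 1 / 1000 = 1326 kN → 0.75 × 1326 = 995 kN.
Bearing: edge l_c = 38.5, r_n = 130.3 kN; interior l_c = 77, r_n = 203 kN; R_n = 130.3 + 3·203 = 739.4 kN → 555 kN.
Block shear: A_gv = 2310, A_nv = 1575, A_nt = 135 mm²; R_n = min(0.6F_uA_nv, 0.6F_yA_gv) + U_bs·F_u·A_nt = 507.6 kN → 381 kN.
Block shear governs: 381 kN.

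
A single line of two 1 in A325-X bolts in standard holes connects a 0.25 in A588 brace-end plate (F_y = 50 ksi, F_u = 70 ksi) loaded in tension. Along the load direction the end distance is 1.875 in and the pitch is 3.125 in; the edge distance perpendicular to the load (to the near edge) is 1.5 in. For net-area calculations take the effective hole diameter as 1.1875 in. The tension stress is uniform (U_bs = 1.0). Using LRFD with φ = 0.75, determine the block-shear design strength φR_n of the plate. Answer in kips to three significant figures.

Shear plane L_v = 1.875 + 1·3.125 = 5 in; A_gv = 5 × 0.25 = 1.25 in².
A_nv = (5 − 1.5·1.1875) × 0.25 = 0.8047 in².
A_nt = (1.5 − 0.5·1.1875) × 0.25 = 0.2266 in².
0.6 F_u A_nv = 33.8 kips; 0.6 F_y A_gv = 37.5 kips → shear rupture governs the shear term.
R_n = 33.8 + 1.0 × 70 × 0.2266 = 49.66 kips.
Design strength φR_n = 0.75 × 49.66 = 37.2 kips.

37.2 kips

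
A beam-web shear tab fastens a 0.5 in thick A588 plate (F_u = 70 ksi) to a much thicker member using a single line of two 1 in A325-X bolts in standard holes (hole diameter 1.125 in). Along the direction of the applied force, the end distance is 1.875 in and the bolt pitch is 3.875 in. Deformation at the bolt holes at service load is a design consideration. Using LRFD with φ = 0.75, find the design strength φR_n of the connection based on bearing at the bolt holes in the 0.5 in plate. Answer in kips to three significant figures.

Per bolt r_n = 1.2 l_c t F_u ≤ 2.4 d t F_u; upper limit = 2.4 × 1 × 0.5 × 70 = 84 kips.
Edge bolt: l_c = 1.875 − 1.125/2 = 1.312 in → 1.2 × 1.312 × 0.5 × 70 = 55.12 → r_n = 55.12 kips.
Interior bolts: l_c = 3.875 − 1.125 = 2.75 in → 1.2 × 2.75 × 0.5 × 70 = 115.5 → r_n = 84 kips.
R_n = 1 × 55.12 + 1 × 84 = 139.1 kips.
Design strength φR_n = 0.75 × 139.1 = 104 kips.

104 kips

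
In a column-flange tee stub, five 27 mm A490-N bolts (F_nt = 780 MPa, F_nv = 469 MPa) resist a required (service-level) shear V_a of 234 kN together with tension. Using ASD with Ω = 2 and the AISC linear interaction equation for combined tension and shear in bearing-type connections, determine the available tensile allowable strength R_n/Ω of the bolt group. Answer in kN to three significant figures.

A_b = π·27²/4 = 572.6 mm²; f_rv = 234 × 1000 / (5 × 572.6) = 81.74 MPa.
F'_nt = 1.3 F_nt − (Ω F_nt / F_nv) f_rv = 1.3·780 − (2·780/469)·81.74 = 742.1 MPa, capped at F_nt → F'_nt = 742.1 MPa.
R_n = F'_nt · A_b · n = 742.1 × 572.6 × 5 / 1000 = 2125 kN.
Allowable strength R_n/Ω = 2125 / 2 = 1060 kN.

1060 kN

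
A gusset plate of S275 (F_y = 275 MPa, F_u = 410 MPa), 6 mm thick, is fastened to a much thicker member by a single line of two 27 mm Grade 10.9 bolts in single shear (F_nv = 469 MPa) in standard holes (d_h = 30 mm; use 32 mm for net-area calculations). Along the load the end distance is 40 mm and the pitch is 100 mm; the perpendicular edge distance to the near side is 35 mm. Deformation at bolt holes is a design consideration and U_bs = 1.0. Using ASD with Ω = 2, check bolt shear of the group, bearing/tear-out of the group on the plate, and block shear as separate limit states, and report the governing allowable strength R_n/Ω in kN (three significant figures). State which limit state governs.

91.3 kN (block shear governs)

Bolt shear: A_b = π·27²/4 = 572.6 mm²; R_n = 469 × 572.6 × 2 × 1 / 1000 = 537.1 kN → 537.1 / 2 = 269 kN.
Bearing: edge l_c = 25, r_n = 73.8 kN; interior l_c = 70, r_n = 159.4 kN; R_n = 73.8 + 1·159.4 = 233.2 kN → 117 kN.
Block shear: A_gv = 840, A_nv = 552, A_nt = 114 mm²; R_n = min(0.6F_uA_nv, 0.6F_yA_gv) + U_bs·F_u·A_nt = 182.5 kN → 91.3 kN.
Block shear governs: 91.3 kN.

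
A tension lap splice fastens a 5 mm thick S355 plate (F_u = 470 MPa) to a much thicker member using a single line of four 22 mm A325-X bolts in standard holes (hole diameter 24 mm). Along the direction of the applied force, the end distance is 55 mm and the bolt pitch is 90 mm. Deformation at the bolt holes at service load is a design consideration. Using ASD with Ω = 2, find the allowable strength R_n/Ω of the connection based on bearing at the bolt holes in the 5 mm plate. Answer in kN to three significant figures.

247 kN

Per bolt r_n = 1.2 l_c t F_u ≤ 2.4 d t F_u; upper limit = 2.4 × 22 × 5 × 470 / 1000 = 124.1 kN.
Edge bolt: l_c = 55 − 24/2 = 43 mm → 1.2 × 43 × 5 × 470 / 1000 = 121.3 → r_n = 121.3 kN.
Interior bolts: l_c = 90 − 24 = 66 mm → 1.2 × 66 × 5 × 470 / 1000 = 186.1 → r_n = 124.1 kN.
R_n = 1 × 121.3 + 3 × 124.1 = 493.5 kN.
Allowable strength R_n/Ω = 493.5 / 2 = 247 kN.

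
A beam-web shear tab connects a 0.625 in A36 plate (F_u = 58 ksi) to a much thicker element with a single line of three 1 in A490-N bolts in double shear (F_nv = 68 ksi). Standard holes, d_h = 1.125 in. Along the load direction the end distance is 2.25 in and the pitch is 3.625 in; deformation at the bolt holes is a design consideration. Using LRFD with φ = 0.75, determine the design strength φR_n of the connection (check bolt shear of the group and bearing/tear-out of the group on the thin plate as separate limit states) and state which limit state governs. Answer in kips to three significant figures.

186 kips (bearing governs)

Bolt shear: A_b = π·1²/4 = 0.7854 in²; R_n = 68 × 0.7854 × 3 × 2 = 320.4 kips → 0.75 × 320.4 = 240 kips.
Bearing (1.2 l_c t F_u ≤ 2.4 d t F_u): upper limit = 2.4·1·0.625·58 = 87 kips.
  Edge l_c = 2.25 − 1.125/2 = 1.688 → r_n = 73.41 kips; interior l_c = 3.625 − 1.125 = 2.5 → r_n = 87 kips.
  R_n,bearing = 1·73.41 + 2·87 = 247.4 kips → 0.75 × 247.4 = 186 kips.
Bearing governs: 186 kips.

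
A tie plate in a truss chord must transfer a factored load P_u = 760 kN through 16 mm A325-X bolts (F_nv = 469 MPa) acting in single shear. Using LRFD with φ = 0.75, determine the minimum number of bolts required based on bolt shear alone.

11 bolts

A_b = π·16²/4 = 201.1 mm².
Per-bolt design strength φR_n = 0.75 × 469 × 201.1 × 1 / 1000 = 70.72 kN.
n ≥ 760 / 70.72 = 10.75 → use 11 bolts.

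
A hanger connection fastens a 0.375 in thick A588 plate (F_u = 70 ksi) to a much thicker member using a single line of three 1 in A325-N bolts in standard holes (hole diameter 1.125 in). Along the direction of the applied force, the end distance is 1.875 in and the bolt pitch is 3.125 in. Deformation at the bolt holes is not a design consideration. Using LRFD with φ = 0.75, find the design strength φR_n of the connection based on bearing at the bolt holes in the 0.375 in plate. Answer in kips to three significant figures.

157 kips

Per bolt r_n = 1.5 l_c t F_u ≤ 3.0 d t F_u; upper limit = 3.0 × 1 × 0.375 × 70 = 78.75 kips.
Edge bolt: l_c = 1.875 − 1.125/2 = 1.312 in → 1.5 × 1.312 × 0.375 × 70 = 51.68 → r_n = 51.68 kips.
Interior bolts: l_c = 3.125 − 1.125 = 2 in → 1.5 × 2 × 0.375 × 70 = 78.75 → r_n = 78.75 kips.
R_n = 1 × 51.68 + 2 × 78.75 = 209.2 kips.
Design strength φR_n = 0.75 × 209.2 = 157 kips.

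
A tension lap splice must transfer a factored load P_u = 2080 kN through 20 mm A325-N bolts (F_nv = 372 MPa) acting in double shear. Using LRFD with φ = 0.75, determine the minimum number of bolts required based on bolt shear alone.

12 bolts

A_b = π·20²/4 = 314.2 mm².
Per-bolt design strength φR_n = 0.75 × 372 × 314.2 × 2 / 1000 = 175.3 kN.
n ≥ 2080 / 175.3 = 11.87 → use 12 bolts.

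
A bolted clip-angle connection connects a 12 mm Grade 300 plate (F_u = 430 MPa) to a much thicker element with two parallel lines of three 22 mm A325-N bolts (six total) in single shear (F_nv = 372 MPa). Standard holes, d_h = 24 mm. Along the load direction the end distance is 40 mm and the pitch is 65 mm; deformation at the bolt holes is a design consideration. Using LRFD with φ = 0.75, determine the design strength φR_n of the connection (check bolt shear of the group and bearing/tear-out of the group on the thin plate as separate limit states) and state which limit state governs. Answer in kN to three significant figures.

Bolt shear: A_b = π·22²/4 = 380.1 mm²; R_n = 372 × 380.1 × 6 × 1 / 1000 = 848.5 kN → 0.75 × 848.5 = 636 kN.
Bearing (1.2 l_c t F_u ≤ 2.4 d t F_u): upper limit = 2.4·22·12·430 / 1000 = 272.4 kN.
  Edge l_c = 40 − 24/2 = 28 → r_n = 173.4 kN; interior l_c = 65 − 24 = 41 → r_n = 253.9 kN.
  R_n,bearing = 2·173.4 + 4·253.9 = 1362 kN → 0.75 × 1362 = 1020 kN.
Bolt shear governs: 636 kN.

636 kN (bolt shear governs)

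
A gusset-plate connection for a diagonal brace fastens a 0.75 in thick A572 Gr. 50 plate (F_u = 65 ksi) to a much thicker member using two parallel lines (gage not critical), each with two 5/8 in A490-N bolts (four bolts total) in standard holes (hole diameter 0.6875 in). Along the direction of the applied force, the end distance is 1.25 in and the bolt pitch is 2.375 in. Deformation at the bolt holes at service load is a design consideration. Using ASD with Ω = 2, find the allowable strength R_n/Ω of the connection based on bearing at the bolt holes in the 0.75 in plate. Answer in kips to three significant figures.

Per bolt r_n = 1.2 l_c t F_u ≤ 2.4 d t F_u; upper limit = 2.4 × 0.625 × 0.75 × 65 = 73.12 kips.
Edge bolt: l_c = 1.25 − 0.6875/2 = 0.9062 in → 1.2 × 0.9062 × 0.75 × 65 = 53.02 → r_n = 53.02 kips.
Interior bolts: l_c = 2.375 − 0.6875 = 1.688 in → 1.2 × 1.688 × 0.75 × 65 = 98.72 → r_n = 73.12 kips.
R_n = 2 × 53.02 + 2 × 73.12 = 252.3 kips.
Allowable strength R_n/Ω = 252.3 / 2 = 126 kips.

126 kips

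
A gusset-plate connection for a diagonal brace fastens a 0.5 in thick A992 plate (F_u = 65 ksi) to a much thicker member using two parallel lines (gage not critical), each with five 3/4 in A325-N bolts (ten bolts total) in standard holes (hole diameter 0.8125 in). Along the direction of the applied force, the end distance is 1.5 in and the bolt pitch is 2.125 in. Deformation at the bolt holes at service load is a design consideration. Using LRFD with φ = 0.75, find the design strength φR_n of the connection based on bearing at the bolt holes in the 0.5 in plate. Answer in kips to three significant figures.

Per bolt r_n = 1.2 l_c t F_u ≤ 2.4 d t F_u; upper limit = 2.4 × 0.75 × 0.5 × 65 = 58.5 kips.
Edge bolt: l_c = 1.5 − 0.8125/2 = 1.094 in → 1.2 × 1.094 × 0.5 × 65 = 42.66 → r_n = 42.66 kips.
Interior bolts: l_c = 2.125 − 0.8125 = 1.312 in → 1.2 × 1.312 × 0.5 × 65 = 51.19 → r_n = 51.19 kips.
R_n = 2 × 42.66 + 8 × 51.19 = 494.8 kips.
Design strength φR_n = 0.75 × 494.8 = 371 kips.

371 kips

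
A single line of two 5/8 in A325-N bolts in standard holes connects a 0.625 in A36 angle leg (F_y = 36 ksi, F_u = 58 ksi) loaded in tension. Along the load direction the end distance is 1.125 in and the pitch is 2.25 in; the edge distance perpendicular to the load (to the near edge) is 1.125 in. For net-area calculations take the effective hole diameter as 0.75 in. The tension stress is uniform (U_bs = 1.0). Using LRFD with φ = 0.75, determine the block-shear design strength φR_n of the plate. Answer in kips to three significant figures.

Shear plane L_v = 1.125 + 1·2.25 = 3.375 in; A_gv = 3.375 × 0.625 = 2.109 in².
A_nv = (3.375 − 1.5·0.75) × 0.625 = 1.406 in².
A_nt = (1.125 − 0.5·0.75) × 0.625 = 0.4688 in².
0.6 F_u A_nv = 48.94 kips; 0.6 F_y A_gv = 45.56 kips → shear yielding governs the shear term.
R_n = 45.56 + 1.0 × 58 × 0.4688 = 72.75 kips.
Design strength φR_n = 0.75 × 72.75 = 54.6 kips.

54.6 kips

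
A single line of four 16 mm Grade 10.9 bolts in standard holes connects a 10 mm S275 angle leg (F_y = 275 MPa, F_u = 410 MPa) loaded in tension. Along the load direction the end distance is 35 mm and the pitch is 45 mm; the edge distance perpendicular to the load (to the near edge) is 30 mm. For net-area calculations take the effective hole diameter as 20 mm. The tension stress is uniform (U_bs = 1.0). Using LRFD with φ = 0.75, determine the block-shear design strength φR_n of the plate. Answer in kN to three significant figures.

Shear plane L_v = 35 + 3·45 = 170 mm; A_gv = 170 × 10 = 1700 mm².
A_nv = (170 − 3.5·20) × 10 = 1000 mm².
A_nt = (30 − 0.5·20) × 10 = 200 mm².
0.6 F_u A_nv = 246 kN; 0.6 F_y A_gv = 280.5 kN → shear rupture governs the shear term.
R_n = 246 + 1.0 × 410 × 200 / 1000 = 328 kN.
Design strength φR_n = 0.75 × 328 = 246 kN.

246 kN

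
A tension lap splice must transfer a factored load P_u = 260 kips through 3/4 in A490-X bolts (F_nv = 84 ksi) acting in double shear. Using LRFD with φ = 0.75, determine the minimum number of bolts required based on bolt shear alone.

A_b = π·0.75²/4 = 0.4418 in².
Per-bolt design strength φR_n = 0.75 × 84 × 0.4418 × 2 = 55.67 kips.
n ≥ 260 / 55.67 = 4.671 → use 5 bolts.

5 bolts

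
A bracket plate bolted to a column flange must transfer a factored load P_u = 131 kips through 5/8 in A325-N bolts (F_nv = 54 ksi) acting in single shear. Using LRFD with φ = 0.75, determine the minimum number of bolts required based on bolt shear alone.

A_b = π·0.625²/4 = 0.3068 in².
Per-bolt design strength φR_n = 0.75 × 54 × 0.3068 × 1 = 12.43 kips.
n ≥ 131 / 12.43 = 10.54 → use 11 bolts.

11 bolts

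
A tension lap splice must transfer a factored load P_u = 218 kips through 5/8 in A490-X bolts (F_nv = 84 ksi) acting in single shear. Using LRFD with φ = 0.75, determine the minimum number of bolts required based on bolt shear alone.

A_b = π·0.625²/4 = 0.3068 in².
Per-bolt design strength φR_n = 0.75 × 84 × 0.3068 × 1 = 19.33 kips.
n ≥ 218 / 19.33 = 11.28 → use 12 bolts.

12 bolts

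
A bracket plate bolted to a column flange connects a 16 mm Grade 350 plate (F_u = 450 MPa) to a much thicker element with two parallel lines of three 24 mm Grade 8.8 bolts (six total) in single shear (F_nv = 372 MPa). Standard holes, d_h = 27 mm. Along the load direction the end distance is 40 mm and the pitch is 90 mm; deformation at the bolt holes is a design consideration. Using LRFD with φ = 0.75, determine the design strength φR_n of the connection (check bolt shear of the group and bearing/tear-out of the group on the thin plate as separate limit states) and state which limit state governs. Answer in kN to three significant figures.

757 kN (bolt shear governs)

Bolt shear: A_b = π·24²/4 = 452.4 mm²; R_n = 372 × 452.4 × 6 × 1 / 1000 = 1010 kN → 0.75 × 1010 = 757 kN.
Bearing (1.2 l_c t F_u ≤ 2.4 d t F_u): upper limit = 2.4·24·16·450 / 1000 = 414.7 kN.
  Edge l_c = 40 − 27/2 = 26.5 → r_n = 229 kN; interior l_c = 90 − 27 = 63 → r_n = 414.7 kN.
  R_n,bearing = 2·229 + 4·414.7 = 2117 kN → 0.75 × 2117 = 1590 kN.
Bolt shear governs: 757 kN.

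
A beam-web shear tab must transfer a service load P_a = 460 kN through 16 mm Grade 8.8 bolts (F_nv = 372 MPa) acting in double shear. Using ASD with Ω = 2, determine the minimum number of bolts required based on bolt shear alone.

7 bolts

A_b = π·16²/4 = 201.1 mm².
Per-bolt allowable strength R_n/Ω = 372 × 201.1 × 2 / 1000 / 2 = 74.8 kN.
n ≥ 460 / 74.8 = 6.15 → use 7 bolts.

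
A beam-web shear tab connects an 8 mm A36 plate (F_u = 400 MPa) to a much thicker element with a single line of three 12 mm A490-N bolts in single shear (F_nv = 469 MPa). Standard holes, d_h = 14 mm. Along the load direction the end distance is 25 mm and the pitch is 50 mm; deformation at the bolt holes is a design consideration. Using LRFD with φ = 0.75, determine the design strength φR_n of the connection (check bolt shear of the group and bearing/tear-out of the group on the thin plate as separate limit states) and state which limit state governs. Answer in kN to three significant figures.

Bolt shear: A_b = π·12²/4 = 113.1 mm²; R_n = 469 × 113.1 × 3 × 1 / 1000 = 159.1 kN → 0.75 × 159.1 = 119 kN.
Bearing (1.2 l_c t F_u ≤ 2.4 d t F_u): upper limit = 2.4·12·8·400 / 1000 = 92.16 kN.
  Edge l_c = 25 − 14/2 = 18 → r_n = 69.12 kN; interior l_c = 50 − 14 = 36 → r_n = 92.16 kN.
  R_n,bearing = 1·69.12 + 2·92.16 = 253.4 kN → 0.75 × 253.4 = 190 kN.
Bolt shear governs: 119 kN.

119 kN (bolt shear governs)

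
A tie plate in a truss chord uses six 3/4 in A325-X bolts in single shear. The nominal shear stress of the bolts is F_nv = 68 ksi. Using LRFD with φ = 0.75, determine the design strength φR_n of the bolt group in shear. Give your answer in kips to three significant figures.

135 kips

A_b = π × 0.75² / 4 = 0.4418 in².
R_n = F_nv · A_b · n · n_s = 68 × 0.4418 × 6 × 1 = 180.2 kips.
Design strength φR_n = 0.75 × 180.2 = 135 kips.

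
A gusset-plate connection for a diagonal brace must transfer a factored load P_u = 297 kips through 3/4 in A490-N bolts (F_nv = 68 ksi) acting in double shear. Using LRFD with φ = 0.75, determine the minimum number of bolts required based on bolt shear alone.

A_b = π·0.75²/4 = 0.4418 in².
Per-bolt design strength φR_n = 0.75 × 68 × 0.4418 × 2 = 45.06 kips.
n ≥ 297 / 45.06 = 6.591 → use 7 bolts.

7 bolts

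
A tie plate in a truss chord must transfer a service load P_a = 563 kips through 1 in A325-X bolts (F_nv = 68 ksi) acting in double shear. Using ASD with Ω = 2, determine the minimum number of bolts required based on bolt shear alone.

A_b = π·1²/4 = 0.7854 in².
Per-bolt allowable strength R_n/Ω = 68 × 0.7854 × 2 / 2 = 53.41 kips.
n ≥ 563 / 53.41 = 10.54 → use 11 bolts.

11 bolts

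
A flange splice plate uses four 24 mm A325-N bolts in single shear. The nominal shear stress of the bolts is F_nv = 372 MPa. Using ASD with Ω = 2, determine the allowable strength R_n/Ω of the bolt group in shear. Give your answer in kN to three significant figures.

A_b = π × 24² / 4 = 452.4 mm².
R_n = F_nv · A_b · n · n_s = 372 × 452.4 × 4 × 1 / 1000 = 673.2 kN.
Allowable strength R_n/Ω = 673.2 / 2 = 337 kN.

337 kN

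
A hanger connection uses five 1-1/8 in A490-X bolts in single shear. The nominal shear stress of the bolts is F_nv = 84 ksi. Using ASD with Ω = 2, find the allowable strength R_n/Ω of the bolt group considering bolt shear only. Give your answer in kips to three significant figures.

209 kips

A_b = π × 1.125² / 4 = 0.994 in².
R_n = F_nv · A_b · n · n_s = 84 × 0.994 × 5 × 1 = 417.5 kips.
Allowable strength R_n/Ω = 417.5 / 2 = 209 kips.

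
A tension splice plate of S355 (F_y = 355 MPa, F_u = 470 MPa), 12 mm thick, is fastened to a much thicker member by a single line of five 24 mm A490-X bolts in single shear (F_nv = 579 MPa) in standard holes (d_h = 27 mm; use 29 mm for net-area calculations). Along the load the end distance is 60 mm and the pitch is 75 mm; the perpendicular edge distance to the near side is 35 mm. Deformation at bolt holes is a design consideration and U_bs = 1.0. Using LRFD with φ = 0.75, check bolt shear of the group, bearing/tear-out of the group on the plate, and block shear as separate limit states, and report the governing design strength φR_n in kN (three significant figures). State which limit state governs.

669 kN (block shear governs)

Bolt shear: A_b = π·24²/4 = 452.4 mm²; R_n = 579 × 452.4 × 5 × 1 / 1000 = 1310 kN → 0.75 × 1310 = 982 kN.
Bearing: edge l_c = 46.5, r_n = 314.7 kN; interior l_c = 48, r_n = 324.9 kN; R_n = 314.7 + 4·324.9 = 1614 kN → 1210 kN.
Block shear: A_gv = 4320, A_nv = 2754, A_nt = 246 mm²; R_n = min(0.6F_uA_nv, 0.6F_yA_gv) + U_bs·F_u·A_nt = 892.2 kN → 669 kN.
Block shear governs: 669 kN.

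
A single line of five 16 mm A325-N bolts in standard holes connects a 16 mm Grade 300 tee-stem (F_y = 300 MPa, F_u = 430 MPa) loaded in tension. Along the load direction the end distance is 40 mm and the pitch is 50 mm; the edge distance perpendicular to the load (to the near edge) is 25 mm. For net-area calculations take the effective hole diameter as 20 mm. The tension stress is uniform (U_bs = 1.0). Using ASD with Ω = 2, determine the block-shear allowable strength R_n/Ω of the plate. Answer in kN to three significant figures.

361 kN

Shear plane L_v = 40 + 4·50 = 240 mm; A_gv = 240 × 16 = 3840 mm².
A_nv = (240 − 4.5·20) × 16 = 2400 mm².
A_nt = (25 − 0.5·20) × 16 = 240 mm².
0.6 F_u A_nv = 619.2 kN; 0.6 F_y A_gv = 691.2 kN → shear rupture governs the shear term.
R_n = 619.2 + 1.0 × 430 × 240 / 1000 = 722.4 kN.
Allowable strength R_n/Ω = 722.4 / 2 = 361 kN.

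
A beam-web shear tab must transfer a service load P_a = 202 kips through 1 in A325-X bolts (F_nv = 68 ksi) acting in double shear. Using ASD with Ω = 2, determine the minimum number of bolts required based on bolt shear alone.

4 bolts

A_b = π·1²/4 = 0.7854 in².
Per-bolt allowable strength R_n/Ω = 68 × 0.7854 × 2 / 2 = 53.41 kips.
n ≥ 202 / 53.41 = 3.782 → use 4 bolts.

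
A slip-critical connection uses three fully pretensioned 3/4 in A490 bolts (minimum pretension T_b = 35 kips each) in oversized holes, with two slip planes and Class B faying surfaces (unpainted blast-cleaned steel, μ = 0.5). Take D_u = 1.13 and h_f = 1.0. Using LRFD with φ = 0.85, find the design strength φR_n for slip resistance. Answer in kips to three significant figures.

101 kips

R_n = μ · D_u · h_f · T_b · n_s · n_b = 0.5 × 1.13 × 1.0 × 35 × 2 × 3 = 118.6 kips.
Design strength φR_n = 0.85 × 118.6 = 101 kips.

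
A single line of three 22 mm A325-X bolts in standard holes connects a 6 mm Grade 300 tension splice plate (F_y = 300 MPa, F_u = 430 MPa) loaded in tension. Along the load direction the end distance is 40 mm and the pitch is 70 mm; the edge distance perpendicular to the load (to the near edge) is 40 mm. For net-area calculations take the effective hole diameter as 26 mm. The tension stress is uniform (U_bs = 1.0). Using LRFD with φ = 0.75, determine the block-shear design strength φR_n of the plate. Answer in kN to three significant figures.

Shear plane L_v = 40 + 2·70 = 180 mm; A_gv = 180 × 6 = 1080 mm².
A_nv = (180 − 2.5·26) × 6 = 690 mm².
A_nt = (40 − 0.5·26) × 6 = 162 mm².
0.6 F_u A_nv = 178 kN; 0.6 F_y A_gv = 194.4 kN → shear rupture governs the shear term.
R_n = 178 + 1.0 × 430 × 162 / 1000 = 247.7 kN.
Design strength φR_n = 0.75 × 247.7 = 186 kN.

186 kN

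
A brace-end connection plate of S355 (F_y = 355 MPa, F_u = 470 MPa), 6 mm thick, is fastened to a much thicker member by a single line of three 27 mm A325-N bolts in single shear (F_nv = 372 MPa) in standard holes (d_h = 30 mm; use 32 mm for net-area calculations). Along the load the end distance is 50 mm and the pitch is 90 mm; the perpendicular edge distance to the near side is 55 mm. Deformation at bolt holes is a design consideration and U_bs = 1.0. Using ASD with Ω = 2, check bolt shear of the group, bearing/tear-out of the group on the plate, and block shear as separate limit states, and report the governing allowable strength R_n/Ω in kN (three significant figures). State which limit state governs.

Bolt shear: A_b = π·27²/4 = 572.6 mm²; R_n = 372 × 572.6 × 3 × 1 / 1000 = 639 kN → 639 / 2 = 319 kN.
Bearing: edge l_c = 35, r_n = 118.4 kN; interior l_c = 60, r_n = 182.7 kN; R_n = 118.4 + 2·182.7 = 483.9 kN → 242 kN.
Block shear: A_gv = 1380, A_nv = 900, A_nt = 234 mm²; R_n = min(0.6F_uA_nv, 0.6F_yA_gv) + U_bs·F_u·A_nt = 363.8 kN → 182 kN.
Block shear governs: 182 kN.

182 kN (block shear governs)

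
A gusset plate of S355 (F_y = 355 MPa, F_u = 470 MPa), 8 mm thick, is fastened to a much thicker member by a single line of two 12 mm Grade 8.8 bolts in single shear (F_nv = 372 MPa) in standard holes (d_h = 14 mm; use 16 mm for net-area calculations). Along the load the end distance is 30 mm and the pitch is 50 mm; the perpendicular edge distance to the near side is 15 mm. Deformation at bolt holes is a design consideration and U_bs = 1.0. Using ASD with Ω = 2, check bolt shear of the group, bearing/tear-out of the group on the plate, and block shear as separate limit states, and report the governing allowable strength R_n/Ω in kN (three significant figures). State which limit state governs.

42.1 kN (bolt shear governs)

Bolt shear: A_b = π·12²/4 = 113.1 mm²; R_n = 372 × 113.1 × 2 × 1 / 1000 = 84.14 kN → 84.14 / 2 = 42.1 kN.
Bearing: edge l_c = 23, r_n = 103.8 kN; interior l_c = 36, r_n = 108.3 kN; R_n = 103.8 + 1·108.3 = 212.1 kN → 106 kN.
Block shear: A_gv = 640, A_nv = 448, A_nt = 56 mm²; R_n = min(0.6F_uA_nv, 0.6F_yA_gv) + U_bs·F_u·A_nt = 152.7 kN → 76.3 kN.
Bolt shear governs: 42.1 kN.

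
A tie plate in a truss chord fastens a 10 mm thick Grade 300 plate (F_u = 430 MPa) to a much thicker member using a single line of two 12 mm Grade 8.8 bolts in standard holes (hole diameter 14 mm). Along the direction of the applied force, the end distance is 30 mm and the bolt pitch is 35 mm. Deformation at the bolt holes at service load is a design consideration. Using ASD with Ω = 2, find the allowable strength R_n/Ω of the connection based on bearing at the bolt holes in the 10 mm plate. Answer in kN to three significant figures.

114 kN

Per bolt r_n = 1.2 l_c t F_u ≤ 2.4 d t F_u; upper limit = 2.4 × 12 × 10 × 430 / 1000 = 123.8 kN.
Edge bolt: l_c = 30 − 14/2 = 23 mm → 1.2 × 23 × 10 × 430 / 1000 = 118.7 → r_n = 118.7 kN.
Interior bolts: l_c = 35 − 14 = 21 mm → 1.2 × 21 × 10 × 430 / 1000 = 108.4 → r_n = 108.4 kN.
R_n = 1 × 118.7 + 1 × 108.4 = 227 kN.
Allowable strength R_n/Ω = 227 / 2 = 114 kN.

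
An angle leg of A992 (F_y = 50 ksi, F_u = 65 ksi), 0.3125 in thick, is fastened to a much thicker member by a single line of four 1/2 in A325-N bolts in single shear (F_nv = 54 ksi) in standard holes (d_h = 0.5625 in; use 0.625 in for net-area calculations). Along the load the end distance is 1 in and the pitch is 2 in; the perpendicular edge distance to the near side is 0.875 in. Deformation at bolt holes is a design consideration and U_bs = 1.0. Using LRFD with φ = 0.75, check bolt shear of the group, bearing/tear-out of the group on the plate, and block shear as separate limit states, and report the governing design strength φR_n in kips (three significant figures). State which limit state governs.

Bolt shear: A_b = π·0.5²/4 = 0.1963 in²; R_n = 54 × 0.1963 × 4 × 1 = 42.41 kips → 0.75 × 42.41 = 31.8 kips.
Bearing: edge l_c = 0.7188, r_n = 17.52 kips; interior l_c = 1.438, r_n = 24.38 kips; R_n = 17.52 + 3·24.38 = 90.64 kips → 68 kips.
Block shear: A_gv = 2.188, A_nv = 1.504, A_nt = 0.1758 in²; R_n = min(0.6F_uA_nv, 0.6F_yA_gv) + U_bs·F_u·A_nt = 70.08 kips → 52.6 kips.
Bolt shear governs: 31.8 kips.

31.8 kips (bolt shear governs)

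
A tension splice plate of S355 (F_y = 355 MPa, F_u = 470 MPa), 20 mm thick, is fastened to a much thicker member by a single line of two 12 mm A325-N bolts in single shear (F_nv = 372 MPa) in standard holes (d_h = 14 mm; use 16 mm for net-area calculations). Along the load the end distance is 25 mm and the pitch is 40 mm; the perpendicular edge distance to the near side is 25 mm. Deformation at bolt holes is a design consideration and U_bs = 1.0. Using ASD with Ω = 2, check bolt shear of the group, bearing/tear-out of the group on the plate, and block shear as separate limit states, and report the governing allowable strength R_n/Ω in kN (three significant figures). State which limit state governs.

Bolt shear: A_b = π·12²/4 = 113.1 mm²; R_n = 372 × 113.1 × 2 × 1 / 1000 = 84.14 kN → 84.14 / 2 = 42.1 kN.
Bearing: edge l_c = 18, r_n = 203 kN; interior l_c = 26, r_n = 270.7 kN; R_n = 203 + 1·270.7 = 473.8 kN → 237 kN.
Block shear: A_gv = 1300, A_nv = 820, A_nt = 340 mm²; R_n = min(0.6F_uA_nv, 0.6F_yA_gv) + U_bs·F_u·A_nt = 391 kN → 196 kN.
Bolt shear governs: 42.1 kN.

42.1 kN (bolt shear governs)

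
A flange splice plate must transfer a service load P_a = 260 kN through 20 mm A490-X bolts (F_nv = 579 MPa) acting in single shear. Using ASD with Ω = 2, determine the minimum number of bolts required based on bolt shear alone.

3 bolts

A_b = π·20²/4 = 314.2 mm².
Per-bolt allowable strength R_n/Ω = 579 × 314.2 × 1 / 1000 / 2 = 90.95 kN.
n ≥ 260 / 90.95 = 2.859 → use 3 bolts.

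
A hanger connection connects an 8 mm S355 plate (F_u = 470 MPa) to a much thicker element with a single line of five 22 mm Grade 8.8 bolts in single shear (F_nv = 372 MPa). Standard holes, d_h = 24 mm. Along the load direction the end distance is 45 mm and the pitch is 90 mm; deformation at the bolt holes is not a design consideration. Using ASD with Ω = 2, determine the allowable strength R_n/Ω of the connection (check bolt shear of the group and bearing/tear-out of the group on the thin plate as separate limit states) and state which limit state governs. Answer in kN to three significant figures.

354 kN (bolt shear governs)

Bolt shear: A_b = π·22²/4 = 380.1 mm²; R_n = 372 × 380.1 × 5 × 1 / 1000 = 707 kN → 707 / 2 = 354 kN.
Bearing (1.5 l_c t F_u ≤ 3.0 d t F_u): upper limit = 3.0·22·8·470 / 1000 = 248.2 kN.
  Edge l_c = 45 − 24/2 = 33 → r_n = 186.1 kN; interior l_c = 90 − 24 = 66 → r_n = 248.2 kN.
  R_n,bearing = 1·186.1 + 4·248.2 = 1179 kN → 1179 / 2 = 589 kN.
Bolt shear governs: 354 kN.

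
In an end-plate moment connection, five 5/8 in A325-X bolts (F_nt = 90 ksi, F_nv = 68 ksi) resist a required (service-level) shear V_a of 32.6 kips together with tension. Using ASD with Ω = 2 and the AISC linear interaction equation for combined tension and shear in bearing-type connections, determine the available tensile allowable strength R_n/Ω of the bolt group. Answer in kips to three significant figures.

A_b = π·0.625²/4 = 0.3068 in²; f_rv = 32.6 / (5 × 0.3068) = 21.25 ksi.
F'_nt = 1.3 F_nt − (Ω F_nt / F_nv) f_rv = 1.3·90 − (2·90/68)·21.25 = 60.74 ksi, capped at F_nt → F'_nt = 60.74 ksi.
R_n = F'_nt · A_b · n = 60.74 × 0.3068 × 5 = 93.18 kips.
Allowable strength R_n/Ω = 93.18 / 2 = 46.6 kips.

46.6 kips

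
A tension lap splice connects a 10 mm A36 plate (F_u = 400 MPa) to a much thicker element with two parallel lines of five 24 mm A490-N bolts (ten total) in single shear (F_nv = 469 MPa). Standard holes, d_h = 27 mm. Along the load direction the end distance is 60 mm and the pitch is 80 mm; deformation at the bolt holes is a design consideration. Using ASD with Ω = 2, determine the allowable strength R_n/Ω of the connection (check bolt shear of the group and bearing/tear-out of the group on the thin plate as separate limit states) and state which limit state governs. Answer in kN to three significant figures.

1060 kN (bolt shear governs)

Bolt shear: A_b = π·24²/4 = 452.4 mm²; R_n = 469 × 452.4 × 10 × 1 / 1000 = 2122 kN → 2122 / 2 = 1060 kN.
Bearing (1.2 l_c t F_u ≤ 2.4 d t F_u): upper limit = 2.4·24·10·400 / 1000 = 230.4 kN.
  Edge l_c = 60 − 27/2 = 46.5 → r_n = 223.2 kN; interior l_c = 80 − 27 = 53 → r_n = 230.4 kN.
  R_n,bearing = 2·223.2 + 8·230.4 = 2290 kN → 2290 / 2 = 1140 kN.
Bolt shear governs: 1060 kN.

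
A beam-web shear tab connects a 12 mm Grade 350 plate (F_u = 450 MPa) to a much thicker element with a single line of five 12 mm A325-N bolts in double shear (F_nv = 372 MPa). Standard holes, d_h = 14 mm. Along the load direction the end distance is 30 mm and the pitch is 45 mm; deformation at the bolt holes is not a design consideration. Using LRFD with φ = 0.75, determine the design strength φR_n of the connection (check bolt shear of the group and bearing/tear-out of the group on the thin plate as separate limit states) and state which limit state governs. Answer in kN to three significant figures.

316 kN (bolt shear governs)

Bolt shear: A_b = π·12²/4 = 113.1 mm²; R_n = 372 × 113.1 × 5 × 2 / 1000 = 420.7 kN → 0.75 × 420.7 = 316 kN.
Bearing (1.5 l_c t F_u ≤ 3.0 d t F_u): upper limit = 3.0·12·12·450 / 1000 = 194.4 kN.
  Edge l_c = 30 − 14/2 = 23 → r_n = 186.3 kN; interior l_c = 45 − 14 = 31 → r_n = 194.4 kN.
  R_n,bearing = 1·186.3 + 4·194.4 = 963.9 kN → 0.75 × 963.9 = 723 kN.
Bolt shear governs: 316 kN.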